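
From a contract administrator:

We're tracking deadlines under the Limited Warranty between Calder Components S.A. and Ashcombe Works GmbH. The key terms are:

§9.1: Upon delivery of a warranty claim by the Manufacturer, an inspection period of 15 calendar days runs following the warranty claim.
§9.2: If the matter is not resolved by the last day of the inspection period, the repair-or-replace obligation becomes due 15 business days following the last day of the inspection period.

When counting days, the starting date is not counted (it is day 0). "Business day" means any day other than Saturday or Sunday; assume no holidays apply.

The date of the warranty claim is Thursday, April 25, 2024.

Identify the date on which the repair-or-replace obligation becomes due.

May 31, 2024

The last day of the inspection period: April 25, 2024 + 15 days = May 10, 2024.
From Friday, May 10, 2024, 15 business days (May 13, May 14, May 15, May 16, …, May 29, May 30, May 31, skipping weekends) brings us to Friday, May 31, 2024, which is the date on which the repair-or-replace obligation becomes due.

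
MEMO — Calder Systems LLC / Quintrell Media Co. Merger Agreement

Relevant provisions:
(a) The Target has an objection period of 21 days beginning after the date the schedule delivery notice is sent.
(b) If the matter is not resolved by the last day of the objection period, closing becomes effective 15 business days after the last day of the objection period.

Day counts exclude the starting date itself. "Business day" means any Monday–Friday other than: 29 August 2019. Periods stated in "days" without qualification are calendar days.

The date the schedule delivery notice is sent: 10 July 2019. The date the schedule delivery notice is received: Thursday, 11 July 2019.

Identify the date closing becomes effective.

21 August 2019

The last day of the objection period: 21 calendar days after 10 July 2019 is 31 July 2019.
The date closing becomes effective: 15 business days after Wednesday, 31 July 2019, skipping weekends — Aug 1, Aug 2, Aug 5, Aug 6, …, Aug 19, Aug 20, Aug 21 — lands on Wednesday, 21 August 2019.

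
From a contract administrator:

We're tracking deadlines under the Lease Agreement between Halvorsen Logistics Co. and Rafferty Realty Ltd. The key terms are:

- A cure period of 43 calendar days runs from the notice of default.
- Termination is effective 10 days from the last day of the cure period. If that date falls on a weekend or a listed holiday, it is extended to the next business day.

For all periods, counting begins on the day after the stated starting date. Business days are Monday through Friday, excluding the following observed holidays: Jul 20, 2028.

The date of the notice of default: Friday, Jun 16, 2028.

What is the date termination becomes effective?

Adding 43 calendar days to Jun 16, 2028 gives Jul 29, 2028, which is the last day of the cure period.
The date termination becomes effective: Jul 29, 2028 + 10 days = Aug 8, 2028. Aug 8, 2028 is a Tuesday and is not a listed holiday, so no roll-forward applies.

Aug 8, 2028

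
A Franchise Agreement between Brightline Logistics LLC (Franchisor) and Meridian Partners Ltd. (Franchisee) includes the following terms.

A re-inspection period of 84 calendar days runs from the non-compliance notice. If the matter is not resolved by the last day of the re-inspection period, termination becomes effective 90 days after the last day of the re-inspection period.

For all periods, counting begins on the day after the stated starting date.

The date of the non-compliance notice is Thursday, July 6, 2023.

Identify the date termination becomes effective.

Adding 84 calendar days to July 6, 2023 gives September 28, 2023, which is the last day of the re-inspection period.
Adding 90 calendar days to September 28, 2023 gives December 27, 2023, which is the date termination becomes effective.

December 27, 2023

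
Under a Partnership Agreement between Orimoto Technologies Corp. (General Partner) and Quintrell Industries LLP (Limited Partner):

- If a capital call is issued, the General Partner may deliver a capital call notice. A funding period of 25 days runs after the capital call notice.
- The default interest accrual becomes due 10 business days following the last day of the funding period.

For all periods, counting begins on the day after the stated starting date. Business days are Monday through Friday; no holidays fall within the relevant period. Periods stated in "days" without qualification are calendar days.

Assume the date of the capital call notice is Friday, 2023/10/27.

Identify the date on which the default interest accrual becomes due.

Adding 25 calendar days to 2023/10/27 gives 2023/11/21, which is the last day of the funding period.
The date on which the default interest accrual becomes due: counting 10 business days from Tuesday, 2023/11/21 (Nov 22, Nov 23, Nov 24, Nov 27, Nov 28, Nov 29, Nov 30, Dec 1, Dec 4, Dec 5, skipping weekends) reaches Tuesday, 2023/12/05.

2023/12/05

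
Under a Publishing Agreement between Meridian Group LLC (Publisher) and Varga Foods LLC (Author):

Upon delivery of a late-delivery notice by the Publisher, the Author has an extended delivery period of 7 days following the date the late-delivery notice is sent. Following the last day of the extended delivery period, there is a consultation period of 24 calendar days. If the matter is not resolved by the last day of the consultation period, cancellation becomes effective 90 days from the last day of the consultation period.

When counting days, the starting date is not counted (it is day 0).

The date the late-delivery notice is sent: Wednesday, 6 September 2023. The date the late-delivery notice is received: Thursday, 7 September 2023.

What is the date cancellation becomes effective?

5 January 2024

Adding 7 calendar days to 6 September 2023 gives 13 September 2023, which is the last day of the extended delivery period.
The last day of the consultation period: 13 September 2023 + 24 days = 7 October 2023.
The date cancellation becomes effective: 7 October 2023 + 90 days = 5 January 2024.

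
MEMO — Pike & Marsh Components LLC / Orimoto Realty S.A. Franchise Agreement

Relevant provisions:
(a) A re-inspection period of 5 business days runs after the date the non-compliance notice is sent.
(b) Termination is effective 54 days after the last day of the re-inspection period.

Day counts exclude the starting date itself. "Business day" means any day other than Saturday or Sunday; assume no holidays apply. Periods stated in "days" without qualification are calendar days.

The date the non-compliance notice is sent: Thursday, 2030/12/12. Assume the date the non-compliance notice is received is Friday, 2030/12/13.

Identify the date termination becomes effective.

2031/02/11

The last day of the re-inspection period: counting 5 business days from Thursday, 2030/12/12 (Dec 13, Dec 16, Dec 17, Dec 18, Dec 19, skipping weekends) reaches Thursday, 2030/12/19.
Adding 54 calendar days to 2030/12/19 gives 2031/02/11, which is the date termination becomes effective.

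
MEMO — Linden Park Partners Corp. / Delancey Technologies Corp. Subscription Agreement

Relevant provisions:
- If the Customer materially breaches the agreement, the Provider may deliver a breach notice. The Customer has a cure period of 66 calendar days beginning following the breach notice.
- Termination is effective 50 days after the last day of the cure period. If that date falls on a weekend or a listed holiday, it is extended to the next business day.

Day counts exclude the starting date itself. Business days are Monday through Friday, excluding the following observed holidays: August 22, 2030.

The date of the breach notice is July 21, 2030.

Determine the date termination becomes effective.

Adding 66 calendar days to July 21, 2030 gives September 25, 2030, which is the last day of the cure period.
The date termination becomes effective: 50 calendar days after September 25, 2030 is November 14, 2030. November 14, 2030 is a Thursday and is not a listed holiday, so no roll-forward applies.

November 14, 2030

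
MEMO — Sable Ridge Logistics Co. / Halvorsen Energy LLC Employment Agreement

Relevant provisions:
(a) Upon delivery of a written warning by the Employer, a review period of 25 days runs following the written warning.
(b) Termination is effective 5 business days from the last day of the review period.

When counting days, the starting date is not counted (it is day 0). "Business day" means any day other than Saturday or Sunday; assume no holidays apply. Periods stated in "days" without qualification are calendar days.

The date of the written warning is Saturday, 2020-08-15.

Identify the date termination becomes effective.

2020-09-16

The last day of the review period: 2020-08-15 + 25 days = 2020-09-09.
From Wednesday, 2020-09-09, 5 business days (Sep 10, Sep 11, Sep 14, Sep 15, Sep 16, skipping weekends) brings us to Wednesday, 2020-09-16, which is the date termination becomes effective.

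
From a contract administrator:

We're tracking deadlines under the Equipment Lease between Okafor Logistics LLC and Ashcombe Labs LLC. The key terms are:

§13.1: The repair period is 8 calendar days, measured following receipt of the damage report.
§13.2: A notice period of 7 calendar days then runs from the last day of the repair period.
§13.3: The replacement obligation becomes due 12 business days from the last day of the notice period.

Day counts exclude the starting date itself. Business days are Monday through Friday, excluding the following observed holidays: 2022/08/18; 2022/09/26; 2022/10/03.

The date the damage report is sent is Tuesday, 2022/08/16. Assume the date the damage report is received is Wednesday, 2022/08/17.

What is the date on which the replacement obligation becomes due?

The last day of the repair period: 8 calendar days after 2022/08/17 is 2022/08/25.
Adding 7 calendar days to 2022/08/25 gives 2022/09/01, which is the last day of the notice period.
The date on which the replacement obligation becomes due: counting 12 business days from Thursday, 2022/09/01 (Sep 2, Sep 5, Sep 6, Sep 7, …, Sep 15, Sep 16, Sep 19, skipping weekends) reaches Monday, 2022/09/19.

2022/09/19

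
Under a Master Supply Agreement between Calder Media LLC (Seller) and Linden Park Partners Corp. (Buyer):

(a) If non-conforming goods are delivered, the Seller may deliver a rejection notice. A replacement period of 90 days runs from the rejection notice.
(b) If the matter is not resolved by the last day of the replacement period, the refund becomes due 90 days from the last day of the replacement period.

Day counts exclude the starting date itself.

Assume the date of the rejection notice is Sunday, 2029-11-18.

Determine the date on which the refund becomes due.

2030-05-17

The last day of the replacement period: 90 calendar days after 2029-11-18 is 2030-02-16.
The date on which the refund becomes due: 90 calendar days after 2030-02-16 is 2030-05-17.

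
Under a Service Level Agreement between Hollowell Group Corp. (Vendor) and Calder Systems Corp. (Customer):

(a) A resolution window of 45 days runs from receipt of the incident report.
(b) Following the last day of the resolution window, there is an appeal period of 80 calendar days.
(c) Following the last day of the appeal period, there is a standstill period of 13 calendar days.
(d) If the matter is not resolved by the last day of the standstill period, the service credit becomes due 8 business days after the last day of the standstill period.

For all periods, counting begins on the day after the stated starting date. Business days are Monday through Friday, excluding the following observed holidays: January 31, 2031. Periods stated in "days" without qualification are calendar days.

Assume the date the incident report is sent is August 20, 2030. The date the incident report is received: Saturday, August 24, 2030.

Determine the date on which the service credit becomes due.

The last day of the resolution window: 45 calendar days after August 24, 2030 is October 8, 2030.
Adding 80 calendar days to October 8, 2030 gives December 27, 2030, which is the last day of the appeal period.
The last day of the standstill period: 13 calendar days after December 27, 2030 is January 9, 2031.
The date on which the service credit becomes due: 8 business days after Thursday, January 9, 2031, skipping weekends — Jan 10, Jan 13, Jan 14, Jan 15, Jan 16, Jan 17, Jan 20, Jan 21 — lands on Tuesday, January 21, 2031.

January 21, 2031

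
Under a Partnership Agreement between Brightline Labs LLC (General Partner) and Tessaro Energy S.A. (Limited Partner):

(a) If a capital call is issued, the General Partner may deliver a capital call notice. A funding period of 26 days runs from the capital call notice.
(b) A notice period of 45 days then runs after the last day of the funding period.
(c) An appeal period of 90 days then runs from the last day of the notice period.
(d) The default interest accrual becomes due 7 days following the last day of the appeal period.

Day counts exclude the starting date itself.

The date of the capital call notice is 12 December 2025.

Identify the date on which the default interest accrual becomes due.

The last day of the funding period: 26 calendar days after 12 December 2025 is 7 January 2026.
The last day of the notice period: 45 calendar days after 7 January 2026 is 21 February 2026.
The last day of the appeal period: 21 February 2026 + 90 days = 22 May 2026.
The date on which the default interest accrual becomes due: 7 calendar days after 22 May 2026 is 29 May 2026.

29 May 2026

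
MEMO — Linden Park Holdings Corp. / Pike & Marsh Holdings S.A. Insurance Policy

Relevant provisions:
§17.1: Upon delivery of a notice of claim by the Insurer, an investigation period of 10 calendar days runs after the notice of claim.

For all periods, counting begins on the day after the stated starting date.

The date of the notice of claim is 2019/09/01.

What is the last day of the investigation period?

2019/09/11

Adding 10 calendar days to 2019/09/01 gives 2019/09/11, which is the last day of the investigation period.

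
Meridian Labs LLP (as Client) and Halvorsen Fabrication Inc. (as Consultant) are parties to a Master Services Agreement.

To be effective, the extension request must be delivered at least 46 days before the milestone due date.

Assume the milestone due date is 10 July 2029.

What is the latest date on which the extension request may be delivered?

25 May 2029

10 July 2029 minus 46 days is 25 May 2029.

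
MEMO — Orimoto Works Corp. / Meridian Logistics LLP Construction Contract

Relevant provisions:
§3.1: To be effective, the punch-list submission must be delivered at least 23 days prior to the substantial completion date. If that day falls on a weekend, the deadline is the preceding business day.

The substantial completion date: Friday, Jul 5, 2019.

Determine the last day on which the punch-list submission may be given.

Jun 12, 2019

Counting back 23 calendar days from Jul 5, 2019 gives Jun 12, 2019. That is a Wednesday, so no adjustment is needed.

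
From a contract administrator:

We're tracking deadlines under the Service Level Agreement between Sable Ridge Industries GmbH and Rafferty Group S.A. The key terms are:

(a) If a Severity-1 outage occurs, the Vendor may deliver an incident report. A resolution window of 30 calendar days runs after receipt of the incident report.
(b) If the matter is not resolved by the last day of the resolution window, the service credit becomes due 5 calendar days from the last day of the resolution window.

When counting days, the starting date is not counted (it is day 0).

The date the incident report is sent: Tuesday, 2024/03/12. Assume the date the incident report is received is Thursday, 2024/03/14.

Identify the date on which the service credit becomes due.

2024/04/18

The last day of the resolution window: 2024/03/14 + 30 days = 2024/04/13.
The date on which the service credit becomes due: 5 calendar days after 2024/04/13 is 2024/04/18.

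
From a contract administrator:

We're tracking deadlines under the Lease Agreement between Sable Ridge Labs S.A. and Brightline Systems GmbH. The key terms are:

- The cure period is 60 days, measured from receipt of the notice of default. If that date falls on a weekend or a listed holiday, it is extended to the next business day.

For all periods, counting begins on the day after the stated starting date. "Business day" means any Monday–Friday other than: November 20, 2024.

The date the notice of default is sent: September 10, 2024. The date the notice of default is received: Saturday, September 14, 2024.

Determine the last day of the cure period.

The last day of the cure period: September 14, 2024 + 60 days = November 13, 2024. November 13, 2024 is a Wednesday and is not a listed holiday, so no roll-forward applies.

November 13, 2024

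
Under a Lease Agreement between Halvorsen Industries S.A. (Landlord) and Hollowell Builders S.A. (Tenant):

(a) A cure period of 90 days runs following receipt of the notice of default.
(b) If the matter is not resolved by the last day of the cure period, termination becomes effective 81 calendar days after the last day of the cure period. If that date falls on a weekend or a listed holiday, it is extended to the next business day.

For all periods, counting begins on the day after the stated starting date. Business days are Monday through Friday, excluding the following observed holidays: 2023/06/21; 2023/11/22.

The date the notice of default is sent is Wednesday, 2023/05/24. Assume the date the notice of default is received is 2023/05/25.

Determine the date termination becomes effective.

The last day of the cure period: 2023/05/25 + 90 days = 2023/08/23.
The date termination becomes effective: 81 calendar days after 2023/08/23 is 2023/11/12. That falls on a Sunday, so it rolls to the next business day, Monday, 2023/11/13.

2023/11/13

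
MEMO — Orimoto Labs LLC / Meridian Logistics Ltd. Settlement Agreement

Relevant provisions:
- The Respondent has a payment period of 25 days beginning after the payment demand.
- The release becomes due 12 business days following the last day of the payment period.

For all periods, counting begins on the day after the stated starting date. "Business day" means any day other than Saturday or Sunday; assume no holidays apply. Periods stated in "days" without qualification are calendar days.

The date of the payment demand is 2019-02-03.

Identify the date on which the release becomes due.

Adding 25 calendar days to 2019-02-03 gives 2019-02-28, which is the last day of the payment period.
The date on which the release becomes due: 12 business days after Thursday, 2019-02-28, skipping weekends — Mar 1, Mar 4, Mar 5, Mar 6, …, Mar 14, Mar 15, Mar 18 — lands on Monday, 2019-03-18.

2019-03-18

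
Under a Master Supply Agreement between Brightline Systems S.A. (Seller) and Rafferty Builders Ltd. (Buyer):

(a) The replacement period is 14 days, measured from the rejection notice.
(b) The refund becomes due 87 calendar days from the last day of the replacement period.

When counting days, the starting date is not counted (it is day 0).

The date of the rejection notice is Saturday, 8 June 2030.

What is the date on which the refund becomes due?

17 September 2030

The last day of the replacement period: 8 June 2030 + 14 days = 22 June 2030.
The date on which the refund becomes due: 87 calendar days after 22 June 2030 is 17 September 2030.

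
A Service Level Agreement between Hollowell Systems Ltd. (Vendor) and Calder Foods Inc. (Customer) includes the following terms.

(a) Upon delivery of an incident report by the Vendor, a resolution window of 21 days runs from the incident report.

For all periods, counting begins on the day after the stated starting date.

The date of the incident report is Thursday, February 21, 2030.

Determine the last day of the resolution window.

March 14, 2030

The last day of the resolution window: February 21, 2030 + 21 days = March 14, 2030.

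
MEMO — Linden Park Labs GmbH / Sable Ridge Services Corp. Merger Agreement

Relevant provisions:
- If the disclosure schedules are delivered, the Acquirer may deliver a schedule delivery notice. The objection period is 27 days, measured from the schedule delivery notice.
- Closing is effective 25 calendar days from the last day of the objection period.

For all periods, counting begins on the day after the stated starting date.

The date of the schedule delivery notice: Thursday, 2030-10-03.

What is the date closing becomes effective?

The last day of the objection period: 27 calendar days after 2030-10-03 is 2030-10-30.
Adding 25 calendar days to 2030-10-30 gives 2030-11-24, which is the date closing becomes effective.

2030-11-24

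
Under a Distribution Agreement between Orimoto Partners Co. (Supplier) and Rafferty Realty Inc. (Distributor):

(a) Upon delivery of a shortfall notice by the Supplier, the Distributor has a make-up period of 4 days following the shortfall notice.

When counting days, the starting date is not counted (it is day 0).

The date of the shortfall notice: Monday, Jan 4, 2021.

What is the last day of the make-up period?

The last day of the make-up period: 4 calendar days after Jan 4, 2021 is Jan 8, 2021.

Jan 8, 2021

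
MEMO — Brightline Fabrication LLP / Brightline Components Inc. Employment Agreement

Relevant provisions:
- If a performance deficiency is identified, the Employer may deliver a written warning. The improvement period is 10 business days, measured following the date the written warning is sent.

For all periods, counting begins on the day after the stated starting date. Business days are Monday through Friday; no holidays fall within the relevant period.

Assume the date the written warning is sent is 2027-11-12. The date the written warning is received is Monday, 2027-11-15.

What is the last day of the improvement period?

From Friday, 2027-11-12, 10 business days (Nov 15, Nov 16, Nov 17, Nov 18, Nov 19, Nov 22, Nov 23, Nov 24, Nov 25, Nov 26, skipping weekends) brings us to Friday, 2027-11-26, which is the last day of the improvement period.

2027-11-26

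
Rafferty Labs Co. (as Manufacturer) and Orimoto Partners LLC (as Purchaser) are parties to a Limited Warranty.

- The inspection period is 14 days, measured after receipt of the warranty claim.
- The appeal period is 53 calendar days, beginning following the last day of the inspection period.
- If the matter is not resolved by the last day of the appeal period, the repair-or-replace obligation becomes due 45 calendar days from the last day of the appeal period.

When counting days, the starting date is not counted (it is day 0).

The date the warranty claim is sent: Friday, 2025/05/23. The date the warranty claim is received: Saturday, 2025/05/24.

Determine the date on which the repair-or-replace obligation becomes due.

The last day of the inspection period: 2025/05/24 + 14 days = 2025/06/07.
Adding 53 calendar days to 2025/06/07 gives 2025/07/30, which is the last day of the appeal period.
The date on which the repair-or-replace obligation becomes due: 45 calendar days after 2025/07/30 is 2025/09/13.

2025/09/13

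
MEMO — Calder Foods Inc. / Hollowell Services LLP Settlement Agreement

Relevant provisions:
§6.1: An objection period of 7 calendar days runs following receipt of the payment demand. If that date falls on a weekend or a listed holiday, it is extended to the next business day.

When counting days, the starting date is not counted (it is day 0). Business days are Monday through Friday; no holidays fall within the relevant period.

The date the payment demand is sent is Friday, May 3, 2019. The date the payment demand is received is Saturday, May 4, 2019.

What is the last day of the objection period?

Adding 7 calendar days to May 4, 2019 gives May 11, 2019, which is the last day of the objection period. That falls on a Saturday, so it rolls to the next business day, Monday, May 13, 2019.

May 13, 2019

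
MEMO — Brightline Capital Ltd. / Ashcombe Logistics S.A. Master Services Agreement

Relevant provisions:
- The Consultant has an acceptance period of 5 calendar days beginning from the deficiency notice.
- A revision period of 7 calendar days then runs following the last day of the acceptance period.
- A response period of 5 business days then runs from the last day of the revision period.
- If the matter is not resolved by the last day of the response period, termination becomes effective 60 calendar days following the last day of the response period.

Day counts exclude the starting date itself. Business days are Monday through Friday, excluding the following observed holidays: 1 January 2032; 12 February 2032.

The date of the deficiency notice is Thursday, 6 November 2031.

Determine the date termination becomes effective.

The last day of the acceptance period: 5 calendar days after 6 November 2031 is 11 November 2031.
The last day of the revision period: 7 calendar days after 11 November 2031 is 18 November 2031.
From Tuesday, 18 November 2031, 5 business days (Nov 19, Nov 20, Nov 21, Nov 24, Nov 25, skipping weekends) brings us to Tuesday, 25 November 2031, which is the last day of the response period.
The date termination becomes effective: 60 calendar days after 25 November 2031 is 24 January 2032.

24 January 2032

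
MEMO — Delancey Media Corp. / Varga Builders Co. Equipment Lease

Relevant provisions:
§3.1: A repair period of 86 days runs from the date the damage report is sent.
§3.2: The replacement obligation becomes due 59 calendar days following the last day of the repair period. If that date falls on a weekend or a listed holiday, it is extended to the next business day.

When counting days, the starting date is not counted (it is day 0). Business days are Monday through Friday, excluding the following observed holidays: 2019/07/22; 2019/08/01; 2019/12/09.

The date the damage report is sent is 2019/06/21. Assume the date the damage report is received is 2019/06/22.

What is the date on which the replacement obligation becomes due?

Adding 86 calendar days to 2019/06/21 gives 2019/09/15, which is the last day of the repair period.
Adding 59 calendar days to 2019/09/15 gives 2019/11/13, which is the date on which the replacement obligation becomes due. 2019/11/13 is a Wednesday and is not a listed holiday, so no roll-forward applies.

2019/11/13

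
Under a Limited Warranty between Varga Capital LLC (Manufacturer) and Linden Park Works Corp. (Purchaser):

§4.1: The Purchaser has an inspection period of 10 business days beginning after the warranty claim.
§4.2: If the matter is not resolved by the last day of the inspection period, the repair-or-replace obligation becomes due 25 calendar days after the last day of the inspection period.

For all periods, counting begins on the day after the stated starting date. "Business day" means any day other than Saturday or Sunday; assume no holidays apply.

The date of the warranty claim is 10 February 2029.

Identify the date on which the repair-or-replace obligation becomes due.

The last day of the inspection period: counting 10 business days from Saturday, 10 February 2029 (Feb 12, Feb 13, Feb 14, Feb 15, Feb 16, Feb 19, Feb 20, Feb 21, Feb 22, Feb 23, skipping weekends) reaches Friday, 23 February 2029.
The date on which the repair-or-replace obligation becomes due: 23 February 2029 + 25 days = 20 March 2029.

20 March 2029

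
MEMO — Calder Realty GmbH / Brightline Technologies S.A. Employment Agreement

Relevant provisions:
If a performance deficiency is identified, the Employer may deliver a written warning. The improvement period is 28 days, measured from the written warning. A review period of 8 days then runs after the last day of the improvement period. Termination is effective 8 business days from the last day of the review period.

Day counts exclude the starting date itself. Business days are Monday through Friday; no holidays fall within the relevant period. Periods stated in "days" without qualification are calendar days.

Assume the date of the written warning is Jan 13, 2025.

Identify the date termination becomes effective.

Feb 28, 2025

The last day of the improvement period: Jan 13, 2025 + 28 days = Feb 10, 2025.
The last day of the review period: 8 calendar days after Feb 10, 2025 is Feb 18, 2025.
From Tuesday, Feb 18, 2025, 8 business days (Feb 19, Feb 20, Feb 21, Feb 24, Feb 25, Feb 26, Feb 27, Feb 28, skipping weekends) brings us to Friday, Feb 28, 2025, which is the date termination becomes effective.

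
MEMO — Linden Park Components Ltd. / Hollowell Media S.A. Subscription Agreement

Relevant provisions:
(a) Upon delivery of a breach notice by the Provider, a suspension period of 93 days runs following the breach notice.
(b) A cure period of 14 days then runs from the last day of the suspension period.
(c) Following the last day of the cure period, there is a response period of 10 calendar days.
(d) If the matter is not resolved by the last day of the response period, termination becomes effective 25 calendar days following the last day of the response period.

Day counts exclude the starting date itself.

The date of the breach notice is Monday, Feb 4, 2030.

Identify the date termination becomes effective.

Jun 26, 2030

The last day of the suspension period: 93 calendar days after Feb 4, 2030 is May 8, 2030.
The last day of the cure period: May 8, 2030 + 14 days = May 22, 2030.
The last day of the response period: 10 calendar days after May 22, 2030 is Jun 1, 2030.
The date termination becomes effective: Jun 1, 2030 + 25 days = Jun 26, 2030.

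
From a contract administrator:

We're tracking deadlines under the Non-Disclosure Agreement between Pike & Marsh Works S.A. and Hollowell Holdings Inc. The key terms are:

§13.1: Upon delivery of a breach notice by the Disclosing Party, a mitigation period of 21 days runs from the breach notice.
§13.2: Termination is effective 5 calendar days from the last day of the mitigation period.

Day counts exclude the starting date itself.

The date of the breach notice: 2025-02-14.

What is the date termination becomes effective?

2025-03-12

The last day of the mitigation period: 2025-02-14 + 21 days = 2025-03-07.
The date termination becomes effective: 2025-03-07 + 5 days = 2025-03-12.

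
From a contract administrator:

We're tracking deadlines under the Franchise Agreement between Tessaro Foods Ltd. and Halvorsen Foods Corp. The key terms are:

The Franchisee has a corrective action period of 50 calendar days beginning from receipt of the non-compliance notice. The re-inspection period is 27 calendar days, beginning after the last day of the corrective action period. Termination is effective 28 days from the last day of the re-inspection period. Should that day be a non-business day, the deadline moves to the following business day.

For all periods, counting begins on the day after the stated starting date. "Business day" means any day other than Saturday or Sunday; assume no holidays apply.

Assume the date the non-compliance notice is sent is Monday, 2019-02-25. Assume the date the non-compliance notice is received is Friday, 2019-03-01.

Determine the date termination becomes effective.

The last day of the corrective action period: 50 calendar days after 2019-03-01 is 2019-04-20.
Adding 27 calendar days to 2019-04-20 gives 2019-05-17, which is the last day of the re-inspection period.
The date termination becomes effective: 2019-05-17 + 28 days = 2019-06-14. 2019-06-14 is a Friday, so no roll-forward applies.

2019-06-14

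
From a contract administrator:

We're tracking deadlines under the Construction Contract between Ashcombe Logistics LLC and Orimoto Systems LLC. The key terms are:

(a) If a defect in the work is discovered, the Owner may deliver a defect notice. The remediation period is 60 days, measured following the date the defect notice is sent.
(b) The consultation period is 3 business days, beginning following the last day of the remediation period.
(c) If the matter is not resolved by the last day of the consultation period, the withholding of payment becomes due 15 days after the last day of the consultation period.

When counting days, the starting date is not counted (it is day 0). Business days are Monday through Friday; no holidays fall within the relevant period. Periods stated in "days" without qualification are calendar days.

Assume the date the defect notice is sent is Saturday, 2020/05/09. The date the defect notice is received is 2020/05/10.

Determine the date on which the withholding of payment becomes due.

Adding 60 calendar days to 2020/05/09 gives 2020/07/08, which is the last day of the remediation period.
From Wednesday, 2020/07/08, 3 business days (Jul 9, Jul 10, Jul 13, skipping weekends) brings us to Monday, 2020/07/13, which is the last day of the consultation period.
Adding 15 calendar days to 2020/07/13 gives 2020/07/28, which is the date on which the withholding of payment becomes due.

2020/07/28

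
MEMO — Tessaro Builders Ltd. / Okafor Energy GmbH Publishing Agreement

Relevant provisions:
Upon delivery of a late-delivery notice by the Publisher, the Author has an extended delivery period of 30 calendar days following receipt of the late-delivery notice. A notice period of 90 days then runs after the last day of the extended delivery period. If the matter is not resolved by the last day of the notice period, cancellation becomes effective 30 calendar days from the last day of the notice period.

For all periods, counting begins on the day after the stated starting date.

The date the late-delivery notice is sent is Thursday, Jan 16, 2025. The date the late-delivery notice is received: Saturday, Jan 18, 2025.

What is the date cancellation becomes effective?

The last day of the extended delivery period: 30 calendar days after Jan 18, 2025 is Feb 17, 2025.
Adding 90 calendar days to Feb 17, 2025 gives May 18, 2025, which is the last day of the notice period.
The date cancellation becomes effective: May 18, 2025 + 30 days = Jun 17, 2025.

Jun 17, 2025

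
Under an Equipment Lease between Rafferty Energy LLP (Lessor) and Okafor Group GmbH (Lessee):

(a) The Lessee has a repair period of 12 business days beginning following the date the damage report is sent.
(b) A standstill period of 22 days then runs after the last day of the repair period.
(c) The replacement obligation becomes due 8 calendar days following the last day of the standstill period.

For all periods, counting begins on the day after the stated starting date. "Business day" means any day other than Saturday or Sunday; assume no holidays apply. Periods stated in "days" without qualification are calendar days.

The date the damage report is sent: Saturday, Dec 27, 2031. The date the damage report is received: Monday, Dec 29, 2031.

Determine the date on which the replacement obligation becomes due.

Feb 12, 2032

From Saturday, Dec 27, 2031, 12 business days (Dec 29, Dec 30, Dec 31, Jan 1, …, Jan 9, Jan 12, Jan 13, skipping weekends) brings us to Tuesday, Jan 13, 2032, which is the last day of the repair period.
The last day of the standstill period: Jan 13, 2032 + 22 days = Feb 4, 2032.
Adding 8 calendar days to Feb 4, 2032 gives Feb 12, 2032, which is the date on which the replacement obligation becomes due.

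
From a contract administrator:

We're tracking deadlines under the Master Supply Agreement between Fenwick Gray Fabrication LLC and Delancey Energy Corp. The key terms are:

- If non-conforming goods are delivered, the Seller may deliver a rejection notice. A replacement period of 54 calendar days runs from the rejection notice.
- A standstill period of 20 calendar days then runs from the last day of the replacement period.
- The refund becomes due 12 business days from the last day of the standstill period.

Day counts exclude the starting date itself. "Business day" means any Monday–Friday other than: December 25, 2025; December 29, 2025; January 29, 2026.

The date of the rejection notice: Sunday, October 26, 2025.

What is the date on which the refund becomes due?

January 26, 2026

The last day of the replacement period: 54 calendar days after October 26, 2025 is December 19, 2025.
The last day of the standstill period: 20 calendar days after December 19, 2025 is January 8, 2026.
From Thursday, January 8, 2026, 12 business days (Jan 9, Jan 12, Jan 13, Jan 14, …, Jan 22, Jan 23, Jan 26, skipping weekends) brings us to Monday, January 26, 2026, which is the date on which the refund becomes due.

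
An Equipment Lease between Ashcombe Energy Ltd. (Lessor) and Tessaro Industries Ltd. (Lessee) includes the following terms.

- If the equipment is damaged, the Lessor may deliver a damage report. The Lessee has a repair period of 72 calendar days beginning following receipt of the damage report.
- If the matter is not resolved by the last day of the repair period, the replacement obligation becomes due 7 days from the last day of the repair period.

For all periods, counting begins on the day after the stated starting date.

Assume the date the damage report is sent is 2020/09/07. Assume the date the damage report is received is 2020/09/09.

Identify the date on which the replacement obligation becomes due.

2020/11/27

The last day of the repair period: 72 calendar days after 2020/09/09 is 2020/11/20.
The date on which the replacement obligation becomes due: 2020/11/20 + 7 days = 2020/11/27.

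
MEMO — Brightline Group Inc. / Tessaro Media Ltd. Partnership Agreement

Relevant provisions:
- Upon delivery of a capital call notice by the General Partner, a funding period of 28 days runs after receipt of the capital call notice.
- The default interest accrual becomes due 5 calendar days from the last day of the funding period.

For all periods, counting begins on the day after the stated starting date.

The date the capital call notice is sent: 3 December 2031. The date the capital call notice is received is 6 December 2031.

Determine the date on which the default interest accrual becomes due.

8 January 2032

The last day of the funding period: 28 calendar days after 6 December 2031 is 3 January 2032.
Adding 5 calendar days to 3 January 2032 gives 8 January 2032, which is the date on which the default interest accrual becomes due.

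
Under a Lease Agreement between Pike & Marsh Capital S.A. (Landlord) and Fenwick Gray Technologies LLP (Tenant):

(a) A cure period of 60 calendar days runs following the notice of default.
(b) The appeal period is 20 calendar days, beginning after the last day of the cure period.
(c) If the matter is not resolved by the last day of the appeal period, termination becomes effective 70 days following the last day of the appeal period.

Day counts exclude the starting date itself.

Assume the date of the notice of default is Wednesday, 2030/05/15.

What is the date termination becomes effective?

2030/10/12

The last day of the cure period: 2030/05/15 + 60 days = 2030/07/14.
The last day of the appeal period: 2030/07/14 + 20 days = 2030/08/03.
The date termination becomes effective: 2030/08/03 + 70 days = 2030/10/12.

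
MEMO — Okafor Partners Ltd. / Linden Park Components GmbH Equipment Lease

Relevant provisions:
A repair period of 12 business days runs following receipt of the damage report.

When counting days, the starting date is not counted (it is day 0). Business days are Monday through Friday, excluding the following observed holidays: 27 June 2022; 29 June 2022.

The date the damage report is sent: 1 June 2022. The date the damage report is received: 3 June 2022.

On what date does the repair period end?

The last day of the repair period: 12 business days after Friday, 3 June 2022, skipping weekends — Jun 6, Jun 7, Jun 8, Jun 9, …, Jun 17, Jun 20, Jun 21 — lands on Tuesday, 21 June 2022.

21 June 2022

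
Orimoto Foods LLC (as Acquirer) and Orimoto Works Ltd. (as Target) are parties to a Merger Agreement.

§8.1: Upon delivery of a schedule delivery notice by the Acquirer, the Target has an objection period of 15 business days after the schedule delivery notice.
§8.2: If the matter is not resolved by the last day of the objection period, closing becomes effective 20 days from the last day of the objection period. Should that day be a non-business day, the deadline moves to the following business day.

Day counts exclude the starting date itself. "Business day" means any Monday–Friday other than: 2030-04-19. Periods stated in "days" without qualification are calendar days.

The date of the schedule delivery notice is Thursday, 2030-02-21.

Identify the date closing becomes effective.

2030-04-03

The last day of the objection period: 15 business days after Thursday, 2030-02-21, skipping weekends — Feb 22, Feb 25, Feb 26, Feb 27, …, Mar 12, Mar 13, Mar 14 — lands on Thursday, 2030-03-14.
The date closing becomes effective: 20 calendar days after 2030-03-14 is 2030-04-03. 2030-04-03 is a Wednesday and is not a listed holiday, so no roll-forward applies.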